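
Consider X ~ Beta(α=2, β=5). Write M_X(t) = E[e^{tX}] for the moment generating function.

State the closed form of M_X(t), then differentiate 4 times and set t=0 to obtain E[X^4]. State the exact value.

M_X(t) = ₁F₁(2; 7; t)
dM/dt = 2*₁F₁(3; 8; t)/7
d^2M/dt^2 = 3*₁F₁(4; 9; t)/28
d^3M/dt^3 = ₁F₁(5; 10; t)/21
d^4M/dt^4 = ₁F₁(6; 11; t)/42

E[X^4] = d^4M/dt^4 |_{t=0} = 1/42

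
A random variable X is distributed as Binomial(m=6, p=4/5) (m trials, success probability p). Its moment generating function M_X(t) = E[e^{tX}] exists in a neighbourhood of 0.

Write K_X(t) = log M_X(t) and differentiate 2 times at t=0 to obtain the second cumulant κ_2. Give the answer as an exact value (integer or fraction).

κ_2 = K′′(0) = 24/25

M_X(t) = (4*e^(t)/5 + 1/5)^6
K_X(t) = log M_X(t) = 6*log(4*e^(t)/5 + 1/5)
K′(t) = 24*e^(t)/(4*e^(t) + 1)
K′′(t) = 24*e^(t)/(16*e^(2*t) + 8*e^(t) + 1)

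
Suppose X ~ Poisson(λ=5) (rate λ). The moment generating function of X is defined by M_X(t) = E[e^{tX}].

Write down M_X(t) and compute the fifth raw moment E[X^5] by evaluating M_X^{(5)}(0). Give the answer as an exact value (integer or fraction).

E[X^5] = D^5[M](0) = 12880

M_X(t) = e^(5*e^(t) - 5)
D^5[M](t) = (3125*e^(5*t)*e^(5*e^(t)) + 6250*e^(4*t)*e^(5*e^(t)) + 3125*e^(3*t)*e^(5*e^(t)) + 375*e^(2*t)*e^(5*e^(t)) + 5*e^(t)*e^(5*e^(t)))*e^(-5)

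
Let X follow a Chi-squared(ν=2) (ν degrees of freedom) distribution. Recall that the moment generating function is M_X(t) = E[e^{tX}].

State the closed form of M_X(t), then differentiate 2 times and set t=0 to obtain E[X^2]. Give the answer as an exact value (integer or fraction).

E[X^2] = M′′(0) = 8

M_X(t) = 1/(1 - 2*t)
M′(t) = 2/(4*t^2 - 4*t + 1)
M′′(t) = -8/(8*t^3 - 12*t^2 + 6*t - 1)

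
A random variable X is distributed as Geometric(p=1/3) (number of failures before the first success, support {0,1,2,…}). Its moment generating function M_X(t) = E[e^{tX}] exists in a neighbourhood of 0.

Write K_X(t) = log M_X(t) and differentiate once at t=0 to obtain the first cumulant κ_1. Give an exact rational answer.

M_X(t) = 1/(3*(1 - 2*e^(t)/3))
K_X(t) = log M_X(t) = -log(1 - 2*e^(t)/3) - log(3)
K^(1)(t) = -2*e^(t)/(2*e^(t) - 3)

κ_1 = K^(1)(0) = 2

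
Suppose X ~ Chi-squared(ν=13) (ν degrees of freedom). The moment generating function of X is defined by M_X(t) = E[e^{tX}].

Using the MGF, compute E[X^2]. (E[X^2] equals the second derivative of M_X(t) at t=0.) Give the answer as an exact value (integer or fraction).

M_X(t) = (1 - 2*t)^(-13/2)
M′(t) = -13/(128*t^7*√(1 - 2*t) - 448*t^6*√(1 - 2*t) + 672*t^5*√(1 - 2*t) - 560*t^4*√(1 - 2*t) + 280*t^3*√(1 - 2*t) - 84*t^2*√(1 - 2*t) + 14*t*√(1 - 2*t) - √(1 - 2*t))

E[X^2] = M′′(0) = 195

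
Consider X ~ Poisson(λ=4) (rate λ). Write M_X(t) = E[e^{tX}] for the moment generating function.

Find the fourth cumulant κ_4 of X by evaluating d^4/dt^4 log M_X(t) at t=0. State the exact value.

κ_4 = K′′′′(0) = 4

M_X(t) = e^(4*e^(t) - 4)
K_X(t) = log M_X(t) = 4*e^(t) - 4
K′(t) = 4*e^(t)
K′′(t) = 4*e^(t)
K′′′(t) = 4*e^(t)
K′′′′(t) = 4*e^(t)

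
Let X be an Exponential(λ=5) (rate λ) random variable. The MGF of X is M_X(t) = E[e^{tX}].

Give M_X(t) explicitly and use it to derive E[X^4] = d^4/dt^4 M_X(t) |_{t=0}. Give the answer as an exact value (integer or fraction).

M_X(t) = 5/(5 - t)
dM/dt = 5/(t^2 - 10*t + 25)
d^2M/dt^2 = -10/(t^3 - 15*t^2 + 75*t - 125)
d^3M/dt^3 = 30/(t^4 - 20*t^3 + 150*t^2 - 500*t + 625)
d^4M/dt^4 = -120/(t^5 - 25*t^4 + 250*t^3 - 1250*t^2 + 3125*t - 3125)

E[X^4] = d^4M/dt^4 |_{t=0} = 24/625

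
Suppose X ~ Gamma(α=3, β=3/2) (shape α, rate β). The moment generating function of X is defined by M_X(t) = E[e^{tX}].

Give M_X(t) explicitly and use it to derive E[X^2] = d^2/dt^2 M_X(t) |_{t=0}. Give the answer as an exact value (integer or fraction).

E[X^2] = M^(2)(0) = 16/3

M_X(t) = 27/(8*(3/2 - t)^3)
M^(2)(t) = -1296/(32*t^5 - 240*t^4 + 720*t^3 - 1080*t^2 + 810*t - 243)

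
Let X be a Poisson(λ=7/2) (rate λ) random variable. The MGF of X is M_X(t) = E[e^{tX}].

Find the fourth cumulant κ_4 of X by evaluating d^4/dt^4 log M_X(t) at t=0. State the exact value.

κ_4 = D^4[K](0) = 7/2

M_X(t) = e^(7*e^(t)/2 - 7/2)
K_X(t) = log M_X(t) = 7*e^(t)/2 - 7/2
D^4[K](t) = 7*e^(t)/2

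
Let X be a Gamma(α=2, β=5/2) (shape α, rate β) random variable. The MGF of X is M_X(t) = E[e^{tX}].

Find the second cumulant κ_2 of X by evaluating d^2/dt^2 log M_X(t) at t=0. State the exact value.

M_X(t) = 25/(4*(5/2 - t)^2)
K_X(t) = log M_X(t) = -2*log(5/2 - t) - 2*log(2) + 2*log(5)
D^2[K](t) = 8/(4*t^2 - 20*t + 25)

κ_2 = D^2[K](0) = 8/25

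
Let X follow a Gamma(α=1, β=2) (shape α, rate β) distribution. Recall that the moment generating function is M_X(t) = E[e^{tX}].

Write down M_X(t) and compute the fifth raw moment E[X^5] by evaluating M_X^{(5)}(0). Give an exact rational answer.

E[X^5] = d^5M/dt^5 |_{t=0} = 15/4

M_X(t) = 2/(2 - t)
dM/dt = 2/(t^2 - 4*t + 4)
d^2M/dt^2 = -4/(t^3 - 6*t^2 + 12*t - 8)
d^3M/dt^3 = 12/(t^4 - 8*t^3 + 24*t^2 - 32*t + 16)
d^4M/dt^4 = -48/(t^5 - 10*t^4 + 40*t^3 - 80*t^2 + 80*t - 32)
d^5M/dt^5 = 240/(t^6 - 12*t^5 + 60*t^4 - 160*t^3 + 240*t^2 - 192*t + 64)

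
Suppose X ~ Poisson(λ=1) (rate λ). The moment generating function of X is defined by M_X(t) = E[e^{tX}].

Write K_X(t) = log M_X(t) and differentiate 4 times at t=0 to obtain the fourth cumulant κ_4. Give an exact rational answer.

κ_4 = d^4K/dt^4 |_{t=0} = 1

M_X(t) = e^(e^(t) - 1)
K_X(t) = log M_X(t) = e^(t) - 1
dK/dt = e^(t)
d^2K/dt^2 = e^(t)
d^3K/dt^3 = e^(t)
d^4K/dt^4 = e^(t)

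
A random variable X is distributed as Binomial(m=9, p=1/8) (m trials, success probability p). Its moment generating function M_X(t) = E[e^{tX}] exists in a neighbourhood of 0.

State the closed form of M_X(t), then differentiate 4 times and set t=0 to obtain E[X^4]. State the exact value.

E[X^4] = M′′′′(0) = 4005/256

M_X(t) = (e^(t)/8 + 7/8)^9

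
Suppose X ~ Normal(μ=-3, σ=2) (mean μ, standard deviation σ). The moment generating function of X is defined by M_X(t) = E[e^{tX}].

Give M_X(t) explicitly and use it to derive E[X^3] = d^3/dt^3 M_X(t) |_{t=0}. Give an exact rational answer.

M_X(t) = e^(2*t^2 - 3*t)
M′(t) = 4*t*e^(-3*t)*e^(2*t^2) - 3*e^(-3*t)*e^(2*t^2)
M′′(t) = (16*t^2*e^(2*t^2) - 24*t*e^(2*t^2) + 13*e^(2*t^2))*e^(-3*t)
M′′′(t) = (64*t^3*e^(2*t^2) - 144*t^2*e^(2*t^2) + 156*t*e^(2*t^2) - 63*e^(2*t^2))*e^(-3*t)

E[X^3] = M′′′(0) = -63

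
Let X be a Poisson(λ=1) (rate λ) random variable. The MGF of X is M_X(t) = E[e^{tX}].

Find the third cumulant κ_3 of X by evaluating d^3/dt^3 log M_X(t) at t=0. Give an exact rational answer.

M_X(t) = e^(e^(t) - 1)
K_X(t) = log M_X(t) = e^(t) - 1
K^(3)(t) = e^(t)

κ_3 = K^(3)(0) = 1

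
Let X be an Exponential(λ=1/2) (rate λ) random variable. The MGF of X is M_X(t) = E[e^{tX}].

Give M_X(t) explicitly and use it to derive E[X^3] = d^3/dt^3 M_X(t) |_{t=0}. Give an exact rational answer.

E[X^3] = M^(3)(0) = 48

M_X(t) = 1/(2*(1/2 - t))
M^(3)(t) = 48/(16*t^4 - 32*t^3 + 24*t^2 - 8*t + 1)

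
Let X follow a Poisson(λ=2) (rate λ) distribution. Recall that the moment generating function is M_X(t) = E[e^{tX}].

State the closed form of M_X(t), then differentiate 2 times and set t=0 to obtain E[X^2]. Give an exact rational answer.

E[X^2] = M^(2)(0) = 6

M_X(t) = e^(2*e^(t) - 2)
M^(2)(t) = (4*e^(2*t)*e^(2*e^(t)) + 2*e^(t)*e^(2*e^(t)))*e^(-2)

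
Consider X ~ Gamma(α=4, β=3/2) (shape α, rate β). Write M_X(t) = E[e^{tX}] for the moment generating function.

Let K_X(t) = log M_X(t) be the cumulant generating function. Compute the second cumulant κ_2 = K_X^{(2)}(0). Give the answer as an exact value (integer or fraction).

κ_2 = D^2[K](0) = 16/9

M_X(t) = 81/(16*(3/2 - t)^4)
K_X(t) = log M_X(t) = -4*log(3/2 - t) - 4*log(2) + 4*log(3)
D^2[K](t) = 16/(4*t^2 - 12*t + 9)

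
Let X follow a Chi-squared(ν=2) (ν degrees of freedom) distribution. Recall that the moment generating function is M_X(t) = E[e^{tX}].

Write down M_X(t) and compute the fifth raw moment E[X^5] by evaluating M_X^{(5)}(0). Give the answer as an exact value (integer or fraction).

M_X(t) = 1/(1 - 2*t)
D^5[M](t) = 3840/(64*t^6 - 192*t^5 + 240*t^4 - 160*t^3 + 60*t^2 - 12*t + 1)

E[X^5] = D^5[M](0) = 3840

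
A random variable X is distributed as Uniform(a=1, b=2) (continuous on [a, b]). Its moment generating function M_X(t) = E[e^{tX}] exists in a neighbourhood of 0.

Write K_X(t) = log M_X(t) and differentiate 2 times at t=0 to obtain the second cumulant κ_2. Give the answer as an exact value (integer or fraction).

κ_2 = K′′(0) = 1/12

M_X(t) = (e^(2*t) - e^(t))/t
K_X(t) = log M_X(t) = -log(t) + log(e^(2*t) - e^(t))
K′(t) = (2*t*e^(t) - t - e^(t) + 1)/(t*e^(t) - t)
K′′(t) = (-t^2*e^(t) + e^(2*t) - 2*e^(t) + 1)/(t^2*e^(2*t) - 2*t^2*e^(t) + t^2)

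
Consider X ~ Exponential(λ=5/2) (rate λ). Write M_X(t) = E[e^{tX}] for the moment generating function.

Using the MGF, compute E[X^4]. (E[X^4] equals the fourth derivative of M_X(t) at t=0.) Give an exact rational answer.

E[X^4] = D^4[M](0) = 384/625

M_X(t) = 5/(2*(5/2 - t))
D^4[M](t) = -1920/(32*t^5 - 400*t^4 + 2000*t^3 - 5000*t^2 + 6250*t - 3125)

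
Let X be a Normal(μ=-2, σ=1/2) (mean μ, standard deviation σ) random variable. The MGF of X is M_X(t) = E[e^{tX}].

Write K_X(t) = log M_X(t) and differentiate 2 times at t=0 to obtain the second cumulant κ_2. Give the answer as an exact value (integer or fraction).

κ_2 = K′′(0) = 1/4

M_X(t) = e^(t^2/8 - 2*t)
K_X(t) = log M_X(t) = t^2/8 - 2*t
K′(t) = t/4 - 2
K′′(t) = 1/4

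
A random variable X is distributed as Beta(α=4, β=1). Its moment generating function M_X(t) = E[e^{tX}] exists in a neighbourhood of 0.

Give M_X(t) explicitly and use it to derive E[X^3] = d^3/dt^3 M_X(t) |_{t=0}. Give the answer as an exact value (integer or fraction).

M_X(t) = ₁F₁(4; 5; t)
M^(3)(t) = 4*₁F₁(7; 8; t)/7

E[X^3] = M^(3)(0) = 4/7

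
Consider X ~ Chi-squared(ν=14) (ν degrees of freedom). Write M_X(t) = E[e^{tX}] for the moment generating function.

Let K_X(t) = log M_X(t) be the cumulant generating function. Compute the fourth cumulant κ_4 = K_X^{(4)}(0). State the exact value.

κ_4 = d^4K/dt^4 |_{t=0} = 672

M_X(t) = (1 - 2*t)^(-7)
K_X(t) = log M_X(t) = -7*log(1 - 2*t)
dK/dt = -14/(2*t - 1)
d^2K/dt^2 = 28/(4*t^2 - 4*t + 1)
d^3K/dt^3 = -112/(8*t^3 - 12*t^2 + 6*t - 1)
d^4K/dt^4 = 672/(16*t^4 - 32*t^3 + 24*t^2 - 8*t + 1)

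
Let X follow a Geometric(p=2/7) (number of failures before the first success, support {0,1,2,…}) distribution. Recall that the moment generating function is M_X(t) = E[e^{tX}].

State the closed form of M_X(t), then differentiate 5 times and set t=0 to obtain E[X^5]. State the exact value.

E[X^5] = d^5M/dt^5 |_{t=0} = 47255/2

M_X(t) = 2/(7*(1 - 5*e^(t)/7))
dM/dt = 10*e^(t)/(25*e^(2*t) - 70*e^(t) + 49)
d^2M/dt^2 = (-50*e^(2*t) - 70*e^(t))/(125*e^(3*t) - 525*e^(2*t) + 735*e^(t) - 343)
d^3M/dt^3 = (250*e^(3*t) + 1400*e^(2*t) + 490*e^(t))/(625*e^(4*t) - 3500*e^(3*t) + 7350*e^(2*t) - 6860*e^(t) + 2401)
d^4M/dt^4 = (-1250*e^(4*t) - 19250*e^(3*t) - 26950*e^(2*t) - 3430*e^(t))/(3125*e^(5*t) - 21875*e^(4*t) + 61250*e^(3*t) - 85750*e^(2*t) + 60025*e^(t) - 16807)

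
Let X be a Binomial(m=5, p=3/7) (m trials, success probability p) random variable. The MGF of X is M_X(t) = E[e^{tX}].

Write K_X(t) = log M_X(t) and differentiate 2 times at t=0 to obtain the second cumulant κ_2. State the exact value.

M_X(t) = (3*e^(t)/7 + 4/7)^5
K_X(t) = log M_X(t) = 5*log(3*e^(t)/7 + 4/7)
K^(2)(t) = 60*e^(t)/(9*e^(2*t) + 24*e^(t) + 16)

κ_2 = K^(2)(0) = 60/49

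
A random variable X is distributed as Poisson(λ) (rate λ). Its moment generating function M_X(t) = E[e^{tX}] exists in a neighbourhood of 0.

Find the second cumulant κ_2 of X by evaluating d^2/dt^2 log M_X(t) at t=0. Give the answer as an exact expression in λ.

κ_2 = d^2K/dt^2 |_{t=0} = λ

M_X(t) = e^(λ*(e^(t) - 1))
K_X(t) = log M_X(t) = λ*(e^(t) - 1)
dK/dt = λ*e^(t)
d^2K/dt^2 = λ*e^(t)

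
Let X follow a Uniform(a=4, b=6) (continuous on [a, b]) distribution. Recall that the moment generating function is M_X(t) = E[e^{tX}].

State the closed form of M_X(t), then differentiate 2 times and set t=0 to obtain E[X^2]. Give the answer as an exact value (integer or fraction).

M_X(t) = (e^(6*t) - e^(4*t))/(2*t)
M′(t) = (6*t*e^(6*t) - 4*t*e^(4*t) - e^(6*t) + e^(4*t))/(2*t^2)
M′′(t) = (18*t^2*e^(6*t) - 8*t^2*e^(4*t) - 6*t*e^(6*t) + 4*t*e^(4*t) + e^(6*t) - e^(4*t))/t^3

E[X^2] = M′′(0) = 76/3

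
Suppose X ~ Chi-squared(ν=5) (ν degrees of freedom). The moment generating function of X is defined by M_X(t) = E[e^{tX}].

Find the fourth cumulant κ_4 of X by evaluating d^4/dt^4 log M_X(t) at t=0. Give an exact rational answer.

κ_4 = K^(4)(0) = 240

M_X(t) = (1 - 2*t)^(-5/2)
K_X(t) = log M_X(t) = -5*log(1 - 2*t)/2
K^(4)(t) = 240/(16*t^4 - 32*t^3 + 24*t^2 - 8*t + 1)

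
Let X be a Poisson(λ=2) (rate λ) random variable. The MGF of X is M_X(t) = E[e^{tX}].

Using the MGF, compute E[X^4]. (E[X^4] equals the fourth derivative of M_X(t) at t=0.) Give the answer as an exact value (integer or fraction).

M_X(t) = e^(2*e^(t) - 2)
D^4[M](t) = (16*e^(4*t)*e^(2*e^(t)) + 48*e^(3*t)*e^(2*e^(t)) + 28*e^(2*t)*e^(2*e^(t)) + 2*e^(t)*e^(2*e^(t)))*e^(-2)

E[X^4] = D^4[M](0) = 94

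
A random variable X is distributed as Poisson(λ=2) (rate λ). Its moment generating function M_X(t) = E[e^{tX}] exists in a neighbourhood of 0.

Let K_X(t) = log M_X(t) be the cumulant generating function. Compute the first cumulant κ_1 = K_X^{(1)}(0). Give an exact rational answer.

M_X(t) = e^(2*e^(t) - 2)
K_X(t) = log M_X(t) = 2*e^(t) - 2
K^(1)(t) = 2*e^(t)

κ_1 = K^(1)(0) = 2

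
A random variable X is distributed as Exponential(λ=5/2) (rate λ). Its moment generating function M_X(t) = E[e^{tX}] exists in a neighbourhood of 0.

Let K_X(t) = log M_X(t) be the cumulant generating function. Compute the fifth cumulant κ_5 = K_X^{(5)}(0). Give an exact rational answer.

M_X(t) = 5/(2*(5/2 - t))
K_X(t) = log M_X(t) = -log(5/2 - t) - log(2) + log(5)
K^(5)(t) = -768/(32*t^5 - 400*t^4 + 2000*t^3 - 5000*t^2 + 6250*t - 3125)

κ_5 = K^(5)(0) = 768/3125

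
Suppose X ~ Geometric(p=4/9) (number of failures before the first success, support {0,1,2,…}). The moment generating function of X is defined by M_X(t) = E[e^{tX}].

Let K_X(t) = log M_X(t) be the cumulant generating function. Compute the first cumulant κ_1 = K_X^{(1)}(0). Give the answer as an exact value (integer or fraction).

κ_1 = dK/dt |_{t=0} = 5/4

M_X(t) = 4/(9*(1 - 5*e^(t)/9))
K_X(t) = log M_X(t) = -log(1 - 5*e^(t)/9) - 2*log(3) + 2*log(2)
dK/dt = -5*e^(t)/(5*e^(t) - 9)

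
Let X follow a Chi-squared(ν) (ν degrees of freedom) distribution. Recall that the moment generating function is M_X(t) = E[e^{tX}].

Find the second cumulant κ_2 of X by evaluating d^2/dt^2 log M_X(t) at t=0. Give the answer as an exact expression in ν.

M_X(t) = (1 - 2*t)^(-ν/2)
K_X(t) = log M_X(t) = -ν*log(1 - 2*t)/2
D^2[K](t) = 2*ν/(4*t^2 - 4*t + 1)

κ_2 = D^2[K](0) = 2*ν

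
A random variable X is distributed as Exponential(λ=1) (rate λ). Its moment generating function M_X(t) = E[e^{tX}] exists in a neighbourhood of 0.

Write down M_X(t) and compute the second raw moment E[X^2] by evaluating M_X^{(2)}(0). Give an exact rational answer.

E[X^2] = M^(2)(0) = 2

M_X(t) = 1/(1 - t)
M^(2)(t) = -2/(t^3 - 3*t^2 + 3*t - 1)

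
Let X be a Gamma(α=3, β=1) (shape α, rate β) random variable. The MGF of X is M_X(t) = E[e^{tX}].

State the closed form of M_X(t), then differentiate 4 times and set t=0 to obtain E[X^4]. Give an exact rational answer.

M_X(t) = (1 - t)^(-3)
D^4[M](t) = -360/(t^7 - 7*t^6 + 21*t^5 - 35*t^4 + 35*t^3 - 21*t^2 + 7*t - 1)

E[X^4] = D^4[M](0) = 360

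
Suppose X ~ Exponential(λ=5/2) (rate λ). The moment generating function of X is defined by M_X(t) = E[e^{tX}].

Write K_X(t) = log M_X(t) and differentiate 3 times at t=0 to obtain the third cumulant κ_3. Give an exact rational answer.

M_X(t) = 5/(2*(5/2 - t))
K_X(t) = log M_X(t) = -log(5/2 - t) - log(2) + log(5)
D^3[K](t) = -16/(8*t^3 - 60*t^2 + 150*t - 125)

κ_3 = D^3[K](0) = 16/125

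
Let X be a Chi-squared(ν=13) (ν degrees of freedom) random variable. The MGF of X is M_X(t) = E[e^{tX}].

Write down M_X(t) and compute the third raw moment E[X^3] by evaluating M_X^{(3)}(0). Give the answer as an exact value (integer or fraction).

E[X^3] = d^3M/dt^3 |_{t=0} = 3315

M_X(t) = (1 - 2*t)^(-13/2)
dM/dt = -13/(128*t^7*√(1 - 2*t) - 448*t^6*√(1 - 2*t) + 672*t^5*√(1 - 2*t) - 560*t^4*√(1 - 2*t) + 280*t^3*√(1 - 2*t) - 84*t^2*√(1 - 2*t) + 14*t*√(1 - 2*t) - √(1 - 2*t))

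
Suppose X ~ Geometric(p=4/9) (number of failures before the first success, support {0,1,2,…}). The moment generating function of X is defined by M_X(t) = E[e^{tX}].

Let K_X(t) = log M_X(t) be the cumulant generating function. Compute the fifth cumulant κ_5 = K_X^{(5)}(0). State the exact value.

κ_5 = d^5K/dt^5 |_{t=0} = 43785/128

M_X(t) = 4/(9*(1 - 5*e^(t)/9))
K_X(t) = log M_X(t) = -log(1 - 5*e^(t)/9) - 2*log(3) + 2*log(2)
dK/dt = -5*e^(t)/(5*e^(t) - 9)
d^2K/dt^2 = 45*e^(t)/(25*e^(2*t) - 90*e^(t) + 81)
d^3K/dt^3 = (-225*e^(2*t) - 405*e^(t))/(125*e^(3*t) - 675*e^(2*t) + 1215*e^(t) - 729)
d^4K/dt^4 = (1125*e^(3*t) + 8100*e^(2*t) + 3645*e^(t))/(625*e^(4*t) - 4500*e^(3*t) + 12150*e^(2*t) - 14580*e^(t) + 6561)
d^5K/dt^5 = (-5625*e^(4*t) - 111375*e^(3*t) - 200475*e^(2*t) - 32805*e^(t))/(3125*e^(5*t) - 28125*e^(4*t) + 101250*e^(3*t) - 182250*e^(2*t) + 164025*e^(t) - 59049)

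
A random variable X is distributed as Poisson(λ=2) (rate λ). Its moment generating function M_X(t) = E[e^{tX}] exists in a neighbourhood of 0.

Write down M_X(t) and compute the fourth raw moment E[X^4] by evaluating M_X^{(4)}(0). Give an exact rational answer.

E[X^4] = M′′′′(0) = 94

M_X(t) = e^(2*e^(t) - 2)
M′(t) = 2*e^(-2)*e^(t)*e^(2*e^(t))
M′′(t) = (4*e^(2*t)*e^(2*e^(t)) + 2*e^(t)*e^(2*e^(t)))*e^(-2)
M′′′(t) = (8*e^(3*t)*e^(2*e^(t)) + 12*e^(2*t)*e^(2*e^(t)) + 2*e^(t)*e^(2*e^(t)))*e^(-2)
M′′′′(t) = (16*e^(4*t)*e^(2*e^(t)) + 48*e^(3*t)*e^(2*e^(t)) + 28*e^(2*t)*e^(2*e^(t)) + 2*e^(t)*e^(2*e^(t)))*e^(-2)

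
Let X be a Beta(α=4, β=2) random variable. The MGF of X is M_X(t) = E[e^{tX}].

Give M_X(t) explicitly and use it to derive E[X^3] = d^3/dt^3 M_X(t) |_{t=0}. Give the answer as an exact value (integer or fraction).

E[X^3] = M′′′(0) = 5/14

M_X(t) = ₁F₁(4; 6; t)
M′(t) = 2*₁F₁(5; 7; t)/3
M′′(t) = 10*₁F₁(6; 8; t)/21
M′′′(t) = 5*₁F₁(7; 9; t)/14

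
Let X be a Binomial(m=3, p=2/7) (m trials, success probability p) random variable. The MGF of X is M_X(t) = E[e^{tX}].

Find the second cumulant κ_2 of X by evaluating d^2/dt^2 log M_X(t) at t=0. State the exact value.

M_X(t) = (2*e^(t)/7 + 5/7)^3
K_X(t) = log M_X(t) = 3*log(2*e^(t)/7 + 5/7)
K^(2)(t) = 30*e^(t)/(4*e^(2*t) + 20*e^(t) + 25)

κ_2 = K^(2)(0) = 30/49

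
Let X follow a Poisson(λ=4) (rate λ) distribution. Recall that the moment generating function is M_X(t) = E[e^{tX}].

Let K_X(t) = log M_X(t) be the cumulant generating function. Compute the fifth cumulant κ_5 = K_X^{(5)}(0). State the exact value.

M_X(t) = e^(4*e^(t) - 4)
K_X(t) = log M_X(t) = 4*e^(t) - 4
D^5[K](t) = 4*e^(t)

κ_5 = D^5[K](0) = 4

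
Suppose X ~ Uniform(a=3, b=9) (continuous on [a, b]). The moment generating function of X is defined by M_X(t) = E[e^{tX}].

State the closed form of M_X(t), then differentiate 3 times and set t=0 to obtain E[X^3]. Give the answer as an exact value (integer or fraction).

E[X^3] = M′′′(0) = 270

M_X(t) = (e^(9*t) - e^(3*t))/(6*t)
M′(t) = (9*t*e^(9*t) - 3*t*e^(3*t) - e^(9*t) + e^(3*t))/(6*t^2)
M′′(t) = (81*t^2*e^(9*t) - 9*t^2*e^(3*t) - 18*t*e^(9*t) + 6*t*e^(3*t) + 2*e^(9*t) - 2*e^(3*t))/(6*t^3)
M′′′(t) = (243*t^3*e^(9*t) - 9*t^3*e^(3*t) - 81*t^2*e^(9*t) + 9*t^2*e^(3*t) + 18*t*e^(9*t) - 6*t*e^(3*t) - 2*e^(9*t) + 2*e^(3*t))/(2*t^4)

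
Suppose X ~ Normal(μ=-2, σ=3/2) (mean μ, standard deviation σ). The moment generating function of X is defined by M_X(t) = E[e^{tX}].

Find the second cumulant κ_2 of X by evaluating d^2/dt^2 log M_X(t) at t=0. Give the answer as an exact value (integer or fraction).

κ_2 = D^2[K](0) = 9/4

M_X(t) = e^(9*t^2/8 - 2*t)
K_X(t) = log M_X(t) = 9*t^2/8 - 2*t
D^2[K](t) = 9/4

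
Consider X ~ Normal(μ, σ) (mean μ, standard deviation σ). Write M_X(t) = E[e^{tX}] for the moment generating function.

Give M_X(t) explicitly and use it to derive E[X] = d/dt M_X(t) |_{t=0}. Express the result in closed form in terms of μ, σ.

E[X] = M^(1)(0) = μ

M_X(t) = e^(μ*t + σ^2*t^2/2)
M^(1)(t) = μ*e^(μ*t)*e^(σ^2*t^2/2) + σ^2*t*e^(μ*t)*e^(σ^2*t^2/2)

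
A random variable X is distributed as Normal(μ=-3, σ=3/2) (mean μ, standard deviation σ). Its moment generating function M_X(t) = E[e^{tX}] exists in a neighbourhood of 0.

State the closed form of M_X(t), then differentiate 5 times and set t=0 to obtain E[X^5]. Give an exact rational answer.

M_X(t) = e^(9*t^2/8 - 3*t)
D^5[M](t) = (59049*t^5*e^(9*t^2/8) - 393660*t^4*e^(9*t^2/8) + 1312200*t^3*e^(9*t^2/8) - 2449440*t^2*e^(9*t^2/8) + 2507760*t*e^(9*t^2/8) - 1104192*e^(9*t^2/8))*e^(-3*t)/1024

E[X^5] = D^5[M](0) = -17253/16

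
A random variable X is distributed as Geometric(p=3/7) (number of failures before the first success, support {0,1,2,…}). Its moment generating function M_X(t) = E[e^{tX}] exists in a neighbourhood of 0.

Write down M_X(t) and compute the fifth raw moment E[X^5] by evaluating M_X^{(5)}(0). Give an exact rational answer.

E[X^5] = D^5[M](0) = 135628/81

M_X(t) = 3/(7*(1 - 4*e^(t)/7))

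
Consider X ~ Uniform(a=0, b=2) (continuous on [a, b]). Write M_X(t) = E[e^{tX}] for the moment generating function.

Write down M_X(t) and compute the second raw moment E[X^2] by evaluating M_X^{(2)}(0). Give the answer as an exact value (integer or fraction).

E[X^2] = M^(2)(0) = 4/3

M_X(t) = (e^(2*t) - 1)/(2*t)
M^(2)(t) = (2*t^2*e^(2*t) - 2*t*e^(2*t) + e^(2*t) - 1)/t^3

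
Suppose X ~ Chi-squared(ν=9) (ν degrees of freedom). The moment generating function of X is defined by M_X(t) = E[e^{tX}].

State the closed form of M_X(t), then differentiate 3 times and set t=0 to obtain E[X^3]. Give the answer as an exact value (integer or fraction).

E[X^3] = M^(3)(0) = 1287

M_X(t) = (1 - 2*t)^(-9/2)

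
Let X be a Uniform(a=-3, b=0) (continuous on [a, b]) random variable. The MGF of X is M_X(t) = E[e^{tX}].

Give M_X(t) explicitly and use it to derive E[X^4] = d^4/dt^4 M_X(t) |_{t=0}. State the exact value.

M_X(t) = (1 - e^(-3*t))/(3*t)
M^(4)(t) = (-27*t^4 - 36*t^3 - 36*t^2 - 24*t + 8*e^(3*t) - 8)*e^(-3*t)/t^5

E[X^4] = M^(4)(0) = 81/5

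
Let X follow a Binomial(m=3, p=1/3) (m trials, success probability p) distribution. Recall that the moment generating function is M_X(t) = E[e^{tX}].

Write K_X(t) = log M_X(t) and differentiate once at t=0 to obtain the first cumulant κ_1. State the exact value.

κ_1 = dK/dt |_{t=0} = 1

M_X(t) = (e^(t)/3 + 2/3)^3
K_X(t) = log M_X(t) = 3*log(e^(t)/3 + 2/3)
dK/dt = 3*e^(t)/(e^(t) + 2)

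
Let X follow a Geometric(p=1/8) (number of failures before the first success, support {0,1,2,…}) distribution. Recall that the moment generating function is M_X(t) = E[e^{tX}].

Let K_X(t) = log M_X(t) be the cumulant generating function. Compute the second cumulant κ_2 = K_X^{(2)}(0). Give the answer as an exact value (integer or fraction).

M_X(t) = 1/(8*(1 - 7*e^(t)/8))
K_X(t) = log M_X(t) = -log(1 - 7*e^(t)/8) - 3*log(2)
D^2[K](t) = 56*e^(t)/(49*e^(2*t) - 112*e^(t) + 64)

κ_2 = D^2[K](0) = 56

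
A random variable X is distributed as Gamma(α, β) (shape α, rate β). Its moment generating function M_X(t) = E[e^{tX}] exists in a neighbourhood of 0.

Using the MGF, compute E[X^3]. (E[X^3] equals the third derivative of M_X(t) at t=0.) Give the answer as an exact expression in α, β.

M_X(t) = (β/(β - t))^α
dM/dt = -α*β^α*(1/(β - t))^α/(-β + t)
d^2M/dt^2 = (α^2*β^α*(1/(β - t))^α + α*β^α*(1/(β - t))^α)/(β^2 - 2*β*t + t^2)
d^3M/dt^3 = (-α^3*β^α*(1/(β - t))^α - 3*α^2*β^α*(1/(β - t))^α - 2*α*β^α*(1/(β - t))^α)/(-β^3 + 3*β^2*t - 3*β*t^2 + t^3)

E[X^3] = d^3M/dt^3 |_{t=0} = α*(α^2 + 3*α + 2)/β^3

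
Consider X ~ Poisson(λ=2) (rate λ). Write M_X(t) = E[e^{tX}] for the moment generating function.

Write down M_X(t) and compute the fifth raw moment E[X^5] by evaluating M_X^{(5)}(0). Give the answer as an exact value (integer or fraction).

M_X(t) = e^(2*e^(t) - 2)
D^5[M](t) = (32*e^(5*t)*e^(2*e^(t)) + 160*e^(4*t)*e^(2*e^(t)) + 200*e^(3*t)*e^(2*e^(t)) + 60*e^(2*t)*e^(2*e^(t)) + 2*e^(t)*e^(2*e^(t)))*e^(-2)

E[X^5] = D^5[M](0) = 454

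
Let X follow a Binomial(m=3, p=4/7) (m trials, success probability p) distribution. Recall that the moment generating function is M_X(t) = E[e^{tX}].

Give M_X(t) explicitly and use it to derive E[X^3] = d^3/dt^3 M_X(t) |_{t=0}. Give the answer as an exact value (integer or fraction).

E[X^3] = M^(3)(0) = 2988/343

M_X(t) = (4*e^(t)/7 + 3/7)^3
M^(3)(t) = 1728*e^(3*t)/343 + 1152*e^(2*t)/343 + 108*e^(t)/343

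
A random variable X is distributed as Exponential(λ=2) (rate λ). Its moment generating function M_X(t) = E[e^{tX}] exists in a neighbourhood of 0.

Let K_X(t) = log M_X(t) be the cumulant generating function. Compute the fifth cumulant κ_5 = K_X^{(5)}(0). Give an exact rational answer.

κ_5 = K′′′′′(0) = 3/4

M_X(t) = 2/(2 - t)
K_X(t) = log M_X(t) = -log(2 - t) + log(2)
K′(t) = -1/(t - 2)
K′′(t) = 1/(t^2 - 4*t + 4)
K′′′(t) = -2/(t^3 - 6*t^2 + 12*t - 8)
K′′′′(t) = 6/(t^4 - 8*t^3 + 24*t^2 - 32*t + 16)
K′′′′′(t) = -24/(t^5 - 10*t^4 + 40*t^3 - 80*t^2 + 80*t - 32)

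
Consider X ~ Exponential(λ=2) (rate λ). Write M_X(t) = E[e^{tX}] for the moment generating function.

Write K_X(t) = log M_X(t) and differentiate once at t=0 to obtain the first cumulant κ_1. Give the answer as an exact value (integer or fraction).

κ_1 = K^(1)(0) = 1/2

M_X(t) = 2/(2 - t)
K_X(t) = log M_X(t) = -log(2 - t) + log(2)
K^(1)(t) = -1/(t - 2)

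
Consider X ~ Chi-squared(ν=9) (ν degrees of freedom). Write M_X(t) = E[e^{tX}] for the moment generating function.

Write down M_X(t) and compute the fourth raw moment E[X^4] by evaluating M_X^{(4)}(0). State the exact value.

E[X^4] = d^4M/dt^4 |_{t=0} = 19305

M_X(t) = (1 - 2*t)^(-9/2)
dM/dt = -9/(32*t^5*√(1 - 2*t) - 80*t^4*√(1 - 2*t) + 80*t^3*√(1 - 2*t) - 40*t^2*√(1 - 2*t) + 10*t*√(1 - 2*t) - √(1 - 2*t))
d^2M/dt^2 = 99/(64*t^6*√(1 - 2*t) - 192*t^5*√(1 - 2*t) + 240*t^4*√(1 - 2*t) - 160*t^3*√(1 - 2*t) + 60*t^2*√(1 - 2*t) - 12*t*√(1 - 2*t) + √(1 - 2*t))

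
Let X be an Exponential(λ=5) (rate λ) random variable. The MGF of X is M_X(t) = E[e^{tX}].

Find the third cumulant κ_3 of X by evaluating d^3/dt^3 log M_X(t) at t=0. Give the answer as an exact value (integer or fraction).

M_X(t) = 5/(5 - t)
K_X(t) = log M_X(t) = -log(5 - t) + log(5)
D^3[K](t) = -2/(t^3 - 15*t^2 + 75*t - 125)

κ_3 = D^3[K](0) = 2/125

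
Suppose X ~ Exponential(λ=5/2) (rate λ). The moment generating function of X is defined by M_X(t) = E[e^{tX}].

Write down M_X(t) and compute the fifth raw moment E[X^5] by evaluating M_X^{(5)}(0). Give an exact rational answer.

M_X(t) = 5/(2*(5/2 - t))
D^5[M](t) = 19200/(64*t^6 - 960*t^5 + 6000*t^4 - 20000*t^3 + 37500*t^2 - 37500*t + 15625)

E[X^5] = D^5[M](0) = 768/625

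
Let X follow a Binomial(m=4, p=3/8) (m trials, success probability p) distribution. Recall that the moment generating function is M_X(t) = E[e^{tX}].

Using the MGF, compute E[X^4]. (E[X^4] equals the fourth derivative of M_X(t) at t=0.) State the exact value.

E[X^4] = D^4[M](0) = 10947/512

M_X(t) = (3*e^(t)/8 + 5/8)^4
D^4[M](t) = 81*e^(4*t)/16 + 10935*e^(3*t)/1024 + 675*e^(2*t)/128 + 375*e^(t)/1024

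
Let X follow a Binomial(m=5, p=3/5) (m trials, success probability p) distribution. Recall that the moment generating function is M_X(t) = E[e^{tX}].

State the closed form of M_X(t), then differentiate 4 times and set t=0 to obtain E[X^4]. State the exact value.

E[X^4] = d^4M/dt^4 |_{t=0} = 18339/125

M_X(t) = (3*e^(t)/5 + 2/5)^5
dM/dt = 243*e^(5*t)/625 + 648*e^(4*t)/625 + 648*e^(3*t)/625 + 288*e^(2*t)/625 + 48*e^(t)/625
d^2M/dt^2 = 243*e^(5*t)/125 + 2592*e^(4*t)/625 + 1944*e^(3*t)/625 + 576*e^(2*t)/625 + 48*e^(t)/625
d^3M/dt^3 = 243*e^(5*t)/25 + 10368*e^(4*t)/625 + 5832*e^(3*t)/625 + 1152*e^(2*t)/625 + 48*e^(t)/625
d^4M/dt^4 = 243*e^(5*t)/5 + 41472*e^(4*t)/625 + 17496*e^(3*t)/625 + 2304*e^(2*t)/625 + 48*e^(t)/625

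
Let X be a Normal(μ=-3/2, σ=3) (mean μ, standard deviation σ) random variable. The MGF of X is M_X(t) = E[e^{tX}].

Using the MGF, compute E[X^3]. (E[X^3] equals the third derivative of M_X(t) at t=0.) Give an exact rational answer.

E[X^3] = d^3M/dt^3 |_{t=0} = -351/8

M_X(t) = e^(9*t^2/2 - 3*t/2)
dM/dt = 9*t*e^(-3*t/2)*e^(9*t^2/2) - 3*e^(-3*t/2)*e^(9*t^2/2)/2
d^2M/dt^2 = (324*t^2*e^(9*t^2/2) - 108*t*e^(9*t^2/2) + 45*e^(9*t^2/2))*e^(-3*t/2)/4
d^3M/dt^3 = (5832*t^3*e^(9*t^2/2) - 2916*t^2*e^(9*t^2/2) + 2430*t*e^(9*t^2/2) - 351*e^(9*t^2/2))*e^(-3*t/2)/8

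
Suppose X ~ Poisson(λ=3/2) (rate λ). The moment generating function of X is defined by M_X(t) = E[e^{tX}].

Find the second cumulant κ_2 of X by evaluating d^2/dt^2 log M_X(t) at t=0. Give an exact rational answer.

κ_2 = K^(2)(0) = 3/2

M_X(t) = e^(3*e^(t)/2 - 3/2)
K_X(t) = log M_X(t) = 3*e^(t)/2 - 3/2
K^(2)(t) = 3*e^(t)/2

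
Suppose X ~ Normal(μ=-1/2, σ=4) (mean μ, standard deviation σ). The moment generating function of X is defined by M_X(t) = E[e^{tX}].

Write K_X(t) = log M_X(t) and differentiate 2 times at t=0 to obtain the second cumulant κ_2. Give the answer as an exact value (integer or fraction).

κ_2 = K′′(0) = 16

M_X(t) = e^(8*t^2 - t/2)
K_X(t) = log M_X(t) = 8*t^2 - t/2
K′(t) = 16*t - 1/2
K′′(t) = 16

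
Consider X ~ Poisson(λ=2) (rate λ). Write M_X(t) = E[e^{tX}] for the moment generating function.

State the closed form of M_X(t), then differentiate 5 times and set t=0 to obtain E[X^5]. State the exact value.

M_X(t) = e^(2*e^(t) - 2)
dM/dt = 2*e^(-2)*e^(t)*e^(2*e^(t))
d^2M/dt^2 = (4*e^(2*t)*e^(2*e^(t)) + 2*e^(t)*e^(2*e^(t)))*e^(-2)
d^3M/dt^3 = (8*e^(3*t)*e^(2*e^(t)) + 12*e^(2*t)*e^(2*e^(t)) + 2*e^(t)*e^(2*e^(t)))*e^(-2)
d^4M/dt^4 = (16*e^(4*t)*e^(2*e^(t)) + 48*e^(3*t)*e^(2*e^(t)) + 28*e^(2*t)*e^(2*e^(t)) + 2*e^(t)*e^(2*e^(t)))*e^(-2)
d^5M/dt^5 = (32*e^(5*t)*e^(2*e^(t)) + 160*e^(4*t)*e^(2*e^(t)) + 200*e^(3*t)*e^(2*e^(t)) + 60*e^(2*t)*e^(2*e^(t)) + 2*e^(t)*e^(2*e^(t)))*e^(-2)

E[X^5] = d^5M/dt^5 |_{t=0} = 454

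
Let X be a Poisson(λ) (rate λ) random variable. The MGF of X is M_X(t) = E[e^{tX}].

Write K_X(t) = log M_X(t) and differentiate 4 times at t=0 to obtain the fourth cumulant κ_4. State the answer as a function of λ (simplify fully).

M_X(t) = e^(λ*(e^(t) - 1))
K_X(t) = log M_X(t) = λ*(e^(t) - 1)
D^4[K](t) = λ*e^(t)

κ_4 = D^4[K](0) = λ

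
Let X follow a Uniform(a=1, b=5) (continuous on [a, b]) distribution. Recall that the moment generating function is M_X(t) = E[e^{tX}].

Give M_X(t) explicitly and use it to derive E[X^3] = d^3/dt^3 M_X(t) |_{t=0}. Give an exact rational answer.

M_X(t) = (e^(5*t) - e^(t))/(4*t)
M^(3)(t) = (125*t^3*e^(5*t) - t^3*e^(t) - 75*t^2*e^(5*t) + 3*t^2*e^(t) + 30*t*e^(5*t) - 6*t*e^(t) - 6*e^(5*t) + 6*e^(t))/(4*t^4)

E[X^3] = M^(3)(0) = 39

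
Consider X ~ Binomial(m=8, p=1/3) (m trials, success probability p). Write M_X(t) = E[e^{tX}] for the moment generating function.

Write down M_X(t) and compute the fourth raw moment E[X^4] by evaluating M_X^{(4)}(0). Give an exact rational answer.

E[X^4] = d^4M/dt^4 |_{t=0} = 3824/27

M_X(t) = (e^(t)/3 + 2/3)^8
dM/dt = 8*e^(8*t)/6561 + 112*e^(7*t)/6561 + 224*e^(6*t)/2187 + 2240*e^(5*t)/6561 + 4480*e^(4*t)/6561 + 1792*e^(3*t)/2187 + 3584*e^(2*t)/6561 + 1024*e^(t)/6561
d^2M/dt^2 = 64*e^(8*t)/6561 + 784*e^(7*t)/6561 + 448*e^(6*t)/729 + 11200*e^(5*t)/6561 + 17920*e^(4*t)/6561 + 1792*e^(3*t)/729 + 7168*e^(2*t)/6561 + 1024*e^(t)/6561
d^3M/dt^3 = 512*e^(8*t)/6561 + 5488*e^(7*t)/6561 + 896*e^(6*t)/243 + 56000*e^(5*t)/6561 + 71680*e^(4*t)/6561 + 1792*e^(3*t)/243 + 14336*e^(2*t)/6561 + 1024*e^(t)/6561
d^4M/dt^4 = 4096*e^(8*t)/6561 + 38416*e^(7*t)/6561 + 1792*e^(6*t)/81 + 280000*e^(5*t)/6561 + 286720*e^(4*t)/6561 + 1792*e^(3*t)/81 + 28672*e^(2*t)/6561 + 1024*e^(t)/6561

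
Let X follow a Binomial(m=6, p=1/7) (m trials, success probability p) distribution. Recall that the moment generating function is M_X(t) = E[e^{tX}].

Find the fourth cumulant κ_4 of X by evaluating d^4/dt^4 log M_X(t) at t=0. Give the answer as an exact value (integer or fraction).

κ_4 = K′′′′(0) = 468/2401

M_X(t) = (e^(t)/7 + 6/7)^6
K_X(t) = log M_X(t) = 6*log(e^(t)/7 + 6/7)
K′(t) = 6*e^(t)/(e^(t) + 6)
K′′(t) = 36*e^(t)/(e^(2*t) + 12*e^(t) + 36)
K′′′(t) = (-36*e^(2*t) + 216*e^(t))/(e^(3*t) + 18*e^(2*t) + 108*e^(t) + 216)
K′′′′(t) = (36*e^(3*t) - 864*e^(2*t) + 1296*e^(t))/(e^(4*t) + 24*e^(3*t) + 216*e^(2*t) + 864*e^(t) + 1296)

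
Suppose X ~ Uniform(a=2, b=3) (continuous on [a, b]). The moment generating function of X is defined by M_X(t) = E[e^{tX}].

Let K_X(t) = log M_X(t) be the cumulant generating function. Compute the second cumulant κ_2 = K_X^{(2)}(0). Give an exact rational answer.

κ_2 = d^2K/dt^2 |_{t=0} = 1/12

M_X(t) = (e^(3*t) - e^(2*t))/t
K_X(t) = log M_X(t) = -log(t) + log(e^(3*t) - e^(2*t))
dK/dt = (3*t*e^(t) - 2*t - e^(t) + 1)/(t*e^(t) - t)
d^2K/dt^2 = (-t^2*e^(t) + e^(2*t) - 2*e^(t) + 1)/(t^2*e^(2*t) - 2*t^2*e^(t) + t^2)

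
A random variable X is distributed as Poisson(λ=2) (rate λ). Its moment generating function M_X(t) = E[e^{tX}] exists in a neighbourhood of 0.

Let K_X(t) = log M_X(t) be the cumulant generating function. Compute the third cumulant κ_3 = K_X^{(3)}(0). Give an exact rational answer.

κ_3 = D^3[K](0) = 2

M_X(t) = e^(2*e^(t) - 2)
K_X(t) = log M_X(t) = 2*e^(t) - 2
D^3[K](t) = 2*e^(t)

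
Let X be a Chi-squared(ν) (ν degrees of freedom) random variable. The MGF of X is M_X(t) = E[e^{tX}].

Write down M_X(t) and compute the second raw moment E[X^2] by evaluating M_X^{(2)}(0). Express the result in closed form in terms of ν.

E[X^2] = D^2[M](0) = ν*(ν + 2)

M_X(t) = (1 - 2*t)^(-ν/2)
D^2[M](t) = (ν^2 + 2*ν)/(4*t^2*(1 - 2*t)^(ν/2) - 4*t*(1 - 2*t)^(ν/2) + (1 - 2*t)^(ν/2))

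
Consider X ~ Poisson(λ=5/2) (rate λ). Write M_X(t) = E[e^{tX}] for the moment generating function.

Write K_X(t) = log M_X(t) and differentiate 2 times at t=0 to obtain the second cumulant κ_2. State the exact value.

κ_2 = K′′(0) = 5/2

M_X(t) = e^(5*e^(t)/2 - 5/2)
K_X(t) = log M_X(t) = 5*e^(t)/2 - 5/2
K′(t) = 5*e^(t)/2
K′′(t) = 5*e^(t)/2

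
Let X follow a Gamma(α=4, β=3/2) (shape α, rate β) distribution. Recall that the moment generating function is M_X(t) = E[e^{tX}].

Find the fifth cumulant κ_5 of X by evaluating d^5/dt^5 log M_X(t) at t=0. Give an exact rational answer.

M_X(t) = 81/(16*(3/2 - t)^4)
K_X(t) = log M_X(t) = -4*log(3/2 - t) - 4*log(2) + 4*log(3)
K^(5)(t) = -3072/(32*t^5 - 240*t^4 + 720*t^3 - 1080*t^2 + 810*t - 243)

κ_5 = K^(5)(0) = 1024/81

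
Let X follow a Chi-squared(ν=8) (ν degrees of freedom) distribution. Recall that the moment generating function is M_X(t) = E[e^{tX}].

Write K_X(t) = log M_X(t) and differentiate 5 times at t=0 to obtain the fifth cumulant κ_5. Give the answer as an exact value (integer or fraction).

κ_5 = d^5K/dt^5 |_{t=0} = 3072

M_X(t) = (1 - 2*t)^(-4)
K_X(t) = log M_X(t) = -4*log(1 - 2*t)
dK/dt = -8/(2*t - 1)
d^2K/dt^2 = 16/(4*t^2 - 4*t + 1)
d^3K/dt^3 = -64/(8*t^3 - 12*t^2 + 6*t - 1)
d^4K/dt^4 = 384/(16*t^4 - 32*t^3 + 24*t^2 - 8*t + 1)
d^5K/dt^5 = -3072/(32*t^5 - 80*t^4 + 80*t^3 - 40*t^2 + 10*t - 1)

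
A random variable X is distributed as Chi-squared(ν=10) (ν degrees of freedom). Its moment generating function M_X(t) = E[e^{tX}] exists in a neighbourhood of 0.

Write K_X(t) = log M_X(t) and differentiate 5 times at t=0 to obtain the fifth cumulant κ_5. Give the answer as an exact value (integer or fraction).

κ_5 = d^5K/dt^5 |_{t=0} = 3840

M_X(t) = (1 - 2*t)^(-5)
K_X(t) = log M_X(t) = -5*log(1 - 2*t)
dK/dt = -10/(2*t - 1)
d^2K/dt^2 = 20/(4*t^2 - 4*t + 1)
d^3K/dt^3 = -80/(8*t^3 - 12*t^2 + 6*t - 1)
d^4K/dt^4 = 480/(16*t^4 - 32*t^3 + 24*t^2 - 8*t + 1)
d^5K/dt^5 = -3840/(32*t^5 - 80*t^4 + 80*t^3 - 40*t^2 + 10*t - 1)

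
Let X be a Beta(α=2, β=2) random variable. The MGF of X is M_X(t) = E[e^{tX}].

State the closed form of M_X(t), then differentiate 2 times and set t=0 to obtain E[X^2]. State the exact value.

E[X^2] = d^2M/dt^2 |_{t=0} = 3/10

M_X(t) = ₁F₁(2; 4; t)
dM/dt = ₁F₁(3; 5; t)/2
d^2M/dt^2 = 3*₁F₁(4; 6; t)/10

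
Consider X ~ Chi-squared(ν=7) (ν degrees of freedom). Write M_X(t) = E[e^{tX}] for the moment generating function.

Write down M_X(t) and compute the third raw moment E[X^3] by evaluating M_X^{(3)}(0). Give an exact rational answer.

M_X(t) = (1 - 2*t)^(-7/2)
D^3[M](t) = 693/(64*t^6*√(1 - 2*t) - 192*t^5*√(1 - 2*t) + 240*t^4*√(1 - 2*t) - 160*t^3*√(1 - 2*t) + 60*t^2*√(1 - 2*t) - 12*t*√(1 - 2*t) + √(1 - 2*t))

E[X^3] = D^3[M](0) = 693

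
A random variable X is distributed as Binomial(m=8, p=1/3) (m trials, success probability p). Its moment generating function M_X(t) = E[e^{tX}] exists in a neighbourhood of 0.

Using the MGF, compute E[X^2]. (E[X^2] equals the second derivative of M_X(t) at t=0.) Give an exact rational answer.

E[X^2] = M^(2)(0) = 80/9

M_X(t) = (e^(t)/3 + 2/3)^8
M^(2)(t) = 64*e^(8*t)/6561 + 784*e^(7*t)/6561 + 448*e^(6*t)/729 + 11200*e^(5*t)/6561 + 17920*e^(4*t)/6561 + 1792*e^(3*t)/729 + 7168*e^(2*t)/6561 + 1024*e^(t)/6561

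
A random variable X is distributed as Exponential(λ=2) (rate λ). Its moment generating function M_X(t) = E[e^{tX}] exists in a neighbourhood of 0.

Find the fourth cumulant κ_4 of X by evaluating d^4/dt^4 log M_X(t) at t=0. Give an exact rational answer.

M_X(t) = 2/(2 - t)
K_X(t) = log M_X(t) = -log(2 - t) + log(2)
K′(t) = -1/(t - 2)
K′′(t) = 1/(t^2 - 4*t + 4)
K′′′(t) = -2/(t^3 - 6*t^2 + 12*t - 8)
K′′′′(t) = 6/(t^4 - 8*t^3 + 24*t^2 - 32*t + 16)

κ_4 = K′′′′(0) = 3/8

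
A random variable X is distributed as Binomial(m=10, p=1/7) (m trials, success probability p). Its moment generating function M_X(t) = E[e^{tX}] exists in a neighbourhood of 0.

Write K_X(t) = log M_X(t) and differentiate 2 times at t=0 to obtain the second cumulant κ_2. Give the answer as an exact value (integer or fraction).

κ_2 = d^2K/dt^2 |_{t=0} = 60/49

M_X(t) = (e^(t)/7 + 6/7)^10
K_X(t) = log M_X(t) = 10*log(e^(t)/7 + 6/7)
dK/dt = 10*e^(t)/(e^(t) + 6)
d^2K/dt^2 = 60*e^(t)/(e^(2*t) + 12*e^(t) + 36)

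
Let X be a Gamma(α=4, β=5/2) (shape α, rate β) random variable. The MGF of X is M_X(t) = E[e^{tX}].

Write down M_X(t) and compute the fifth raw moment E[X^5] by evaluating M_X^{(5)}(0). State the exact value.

M_X(t) = 625/(16*(5/2 - t)^4)
dM/dt = -5000/(32*t^5 - 400*t^4 + 2000*t^3 - 5000*t^2 + 6250*t - 3125)
d^2M/dt^2 = 50000/(64*t^6 - 960*t^5 + 6000*t^4 - 20000*t^3 + 37500*t^2 - 37500*t + 15625)
d^3M/dt^3 = -600000/(128*t^7 - 2240*t^6 + 16800*t^5 - 70000*t^4 + 175000*t^3 - 262500*t^2 + 218750*t - 78125)
d^4M/dt^4 = 8400000/(256*t^8 - 5120*t^7 + 44800*t^6 - 224000*t^5 + 700000*t^4 - 1400000*t^3 + 1750000*t^2 - 1250000*t + 390625)
d^5M/dt^5 = -134400000/(512*t^9 - 11520*t^8 + 115200*t^7 - 672000*t^6 + 2520000*t^5 - 6300000*t^4 + 10500000*t^3 - 11250000*t^2 + 7031250*t - 1953125)

E[X^5] = d^5M/dt^5 |_{t=0} = 43008/625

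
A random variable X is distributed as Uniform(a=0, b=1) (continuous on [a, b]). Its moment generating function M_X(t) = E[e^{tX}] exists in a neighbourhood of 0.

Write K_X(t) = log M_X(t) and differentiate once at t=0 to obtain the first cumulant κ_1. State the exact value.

κ_1 = D[K](0) = 1/2

M_X(t) = (e^(t) - 1)/t
K_X(t) = log M_X(t) = -log(t) + log(e^(t) - 1)
D[K](t) = (t*e^(t) - e^(t) + 1)/(t*e^(t) - t)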